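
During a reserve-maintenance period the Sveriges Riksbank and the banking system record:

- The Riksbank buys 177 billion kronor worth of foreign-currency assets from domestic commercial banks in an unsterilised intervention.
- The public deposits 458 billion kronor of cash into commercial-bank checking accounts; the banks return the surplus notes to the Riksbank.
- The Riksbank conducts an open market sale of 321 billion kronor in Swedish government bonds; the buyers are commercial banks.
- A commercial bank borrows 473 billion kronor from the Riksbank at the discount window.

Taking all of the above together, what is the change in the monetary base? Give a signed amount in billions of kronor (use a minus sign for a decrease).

+329 billion

Riksbank balance sheet:
  Assets:      Securities −321B, Loans to banks +473B, Foreign assets +177B
  Liabilities: Bank reserves +787B, Currency in circulation −458B
Monetary base = currency + reserves: −458B + (+787B) = +329 billion.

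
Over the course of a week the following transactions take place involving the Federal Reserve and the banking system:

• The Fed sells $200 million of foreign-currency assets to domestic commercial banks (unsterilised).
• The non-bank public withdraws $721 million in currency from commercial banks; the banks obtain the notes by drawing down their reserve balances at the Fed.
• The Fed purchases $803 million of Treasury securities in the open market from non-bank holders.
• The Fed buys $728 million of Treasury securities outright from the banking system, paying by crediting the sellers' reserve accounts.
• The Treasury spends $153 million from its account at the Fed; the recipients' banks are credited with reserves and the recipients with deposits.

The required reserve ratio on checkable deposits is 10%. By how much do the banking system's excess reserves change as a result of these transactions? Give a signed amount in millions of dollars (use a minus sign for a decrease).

+$739.5 million

FX sale $200 million: reserves −$200M, deposits 0.
Currency withdrawal $721 million: reserves −$721M, deposits −$721M.
Asset purchase (from non-banks) $803 million: reserves +$803M, deposits +$803M.
OMO purchase (from banks) $728 million: reserves +$728M, deposits 0.
Government spending $153 million: reserves +$153M, deposits +$153M.
Totals: Δreserves = +$763M, Δdeposits = +$235M.
Δrequired reserves = 10% × +$235M = +$23.5M.
Δexcess reserves = Δreserves − Δrequired = +$763M − (+$23.5M) = +$739.5 million.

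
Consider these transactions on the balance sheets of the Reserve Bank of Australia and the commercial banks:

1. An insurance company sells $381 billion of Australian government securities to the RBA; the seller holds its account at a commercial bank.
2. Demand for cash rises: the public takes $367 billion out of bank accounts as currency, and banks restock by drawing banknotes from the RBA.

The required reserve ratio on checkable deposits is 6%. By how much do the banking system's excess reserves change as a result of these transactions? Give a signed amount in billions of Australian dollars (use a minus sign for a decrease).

Asset purchase (from non-banks) $381 billion: reserves +$381B, deposits +$381B.
Currency withdrawal $367 billion: reserves −$367B, deposits −$367B.
Totals: Δreserves = +$14B, Δdeposits = +$14B.
Δrequired reserves = 6% × +$14B = +$0.84B.
Δexcess reserves = Δreserves − Δrequired = +$14B − (+$0.84B) = +$13.16 billion.

+$13.16 billion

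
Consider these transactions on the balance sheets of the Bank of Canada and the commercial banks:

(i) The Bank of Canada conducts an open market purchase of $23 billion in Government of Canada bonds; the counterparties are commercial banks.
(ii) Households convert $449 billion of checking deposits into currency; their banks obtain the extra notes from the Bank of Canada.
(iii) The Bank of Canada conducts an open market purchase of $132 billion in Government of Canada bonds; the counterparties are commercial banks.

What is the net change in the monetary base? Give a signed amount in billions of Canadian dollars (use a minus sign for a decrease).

OMO purchase (from banks) $23 billion: Bank of Canada balance sheet expands → +$23B.
Currency withdrawal $449 billion: just a shift between currency and reserves — both are base money → 0.
OMO purchase (from banks) $132 billion: Bank of Canada balance sheet expands → +$132B.
Net: 23 + 0 + 132 = +$155 billion.

+$155 billion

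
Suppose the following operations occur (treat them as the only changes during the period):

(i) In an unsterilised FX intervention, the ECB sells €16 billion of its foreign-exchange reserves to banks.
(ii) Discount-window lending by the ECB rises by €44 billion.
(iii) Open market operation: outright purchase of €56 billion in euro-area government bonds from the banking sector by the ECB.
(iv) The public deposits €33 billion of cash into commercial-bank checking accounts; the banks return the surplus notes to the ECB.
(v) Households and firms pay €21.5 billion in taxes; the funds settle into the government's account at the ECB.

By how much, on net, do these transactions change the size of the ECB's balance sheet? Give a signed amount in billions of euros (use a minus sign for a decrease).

+€84 billion

FX sale €16 billion: an ECB asset is shed → −€16B.
Discount-window loan €44 billion: an ECB asset is acquired → +€44B.
OMO purchase (from banks) €56 billion: an ECB asset is acquired → +€56B.
Currency deposit €33 billion: only the composition of liabilities changes → 0.
Government account inflow €21.5 billion: only the composition of liabilities changes → 0.
Net: −16 + 44 + 56 + 0 + 0 = +€84 billion.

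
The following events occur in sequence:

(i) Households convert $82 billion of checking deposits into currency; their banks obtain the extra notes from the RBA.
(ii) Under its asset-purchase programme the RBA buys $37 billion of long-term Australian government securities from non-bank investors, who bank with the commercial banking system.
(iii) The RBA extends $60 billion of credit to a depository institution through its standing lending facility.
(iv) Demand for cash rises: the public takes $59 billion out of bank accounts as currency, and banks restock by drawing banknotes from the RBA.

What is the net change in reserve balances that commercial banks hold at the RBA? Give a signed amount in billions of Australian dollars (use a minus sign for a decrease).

-$44 billion

Currency withdrawal $82 billion: banks swap reserves for currency → −$82B.
Asset purchase (from non-banks) $37 billion: the RBA pays by crediting reserve accounts → +$37B.
Discount-window loan $60 billion: the loan is credited to the bank's reserve account → +$60B.
Currency withdrawal $59 billion: banks swap reserves for currency → −$59B.
Net: −82 + 37 + 60 − 59 = -$44 billion.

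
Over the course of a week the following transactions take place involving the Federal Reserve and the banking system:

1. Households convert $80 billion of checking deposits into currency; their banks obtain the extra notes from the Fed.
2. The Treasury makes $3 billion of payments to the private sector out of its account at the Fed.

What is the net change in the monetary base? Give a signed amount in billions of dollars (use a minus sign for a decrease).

Currency withdrawal $80 billion: just a shift between currency and reserves — both are base money → 0.
Government spending $3 billion: a non-base liability converts back to reserves → +$3B.
Net: 0 + 3 = +$3 billion.

+$3 billion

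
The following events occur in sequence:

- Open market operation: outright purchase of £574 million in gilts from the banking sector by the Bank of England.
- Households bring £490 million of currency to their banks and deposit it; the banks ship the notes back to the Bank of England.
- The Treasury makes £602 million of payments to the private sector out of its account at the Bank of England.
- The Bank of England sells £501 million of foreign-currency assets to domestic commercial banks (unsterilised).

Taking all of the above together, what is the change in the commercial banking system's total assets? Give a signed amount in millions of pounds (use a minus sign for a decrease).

+£1092 million

OMO purchase (from banks) £574 million: just an asset swap on bank balance sheets → 0.
Currency deposit £490 million: bank balance sheets expand → +£490M.
Government spending £602 million: bank balance sheets expand → +£602M.
FX sale £501 million: just an asset swap on bank balance sheets → 0.
Net: 0 + 490 + 602 + 0 = +£1092 million.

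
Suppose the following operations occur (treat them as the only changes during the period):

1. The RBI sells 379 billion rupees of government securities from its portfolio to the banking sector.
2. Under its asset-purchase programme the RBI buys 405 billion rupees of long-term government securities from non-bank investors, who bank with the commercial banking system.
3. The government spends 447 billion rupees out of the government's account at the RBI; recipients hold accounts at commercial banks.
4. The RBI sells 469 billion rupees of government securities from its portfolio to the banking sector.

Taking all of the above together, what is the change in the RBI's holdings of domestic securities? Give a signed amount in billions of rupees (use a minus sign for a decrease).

-443 billion

RBI balance sheet:
  Assets:      Securities −443B
  Liabilities: Bank reserves +4B, Government deposits −447B
So the change in the RBI's holdings of domestic securities is -443 billion.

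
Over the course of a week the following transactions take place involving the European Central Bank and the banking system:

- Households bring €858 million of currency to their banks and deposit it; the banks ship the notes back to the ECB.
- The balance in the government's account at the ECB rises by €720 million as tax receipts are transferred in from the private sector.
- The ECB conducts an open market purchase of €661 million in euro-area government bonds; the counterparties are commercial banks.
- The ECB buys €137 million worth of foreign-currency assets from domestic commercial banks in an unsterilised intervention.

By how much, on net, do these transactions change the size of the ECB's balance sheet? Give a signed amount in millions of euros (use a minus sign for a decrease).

+€798 million

Currency deposit €858 million: only the composition of liabilities changes → 0.
Government account inflow €720 million: only the composition of liabilities changes → 0.
OMO purchase (from banks) €661 million: an ECB asset is acquired → +€661M.
FX purchase €137 million: an ECB asset is acquired → +€137M.
Net: 0 + 0 + 661 + 137 = +€798 million.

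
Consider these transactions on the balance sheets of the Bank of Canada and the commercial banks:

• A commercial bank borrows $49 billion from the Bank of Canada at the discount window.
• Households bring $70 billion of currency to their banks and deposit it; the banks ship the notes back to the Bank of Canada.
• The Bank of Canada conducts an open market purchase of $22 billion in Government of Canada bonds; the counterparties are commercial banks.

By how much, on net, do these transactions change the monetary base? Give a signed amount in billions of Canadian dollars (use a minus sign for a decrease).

Discount-window loan $49 billion: Bank of Canada balance sheet expands → +$49B.
Currency deposit $70 billion: just a shift between currency and reserves — both are base money → 0.
OMO purchase (from banks) $22 billion: Bank of Canada balance sheet expands → +$22B.
Net: 49 + 0 + 22 = +$71 billion.

+$71 billion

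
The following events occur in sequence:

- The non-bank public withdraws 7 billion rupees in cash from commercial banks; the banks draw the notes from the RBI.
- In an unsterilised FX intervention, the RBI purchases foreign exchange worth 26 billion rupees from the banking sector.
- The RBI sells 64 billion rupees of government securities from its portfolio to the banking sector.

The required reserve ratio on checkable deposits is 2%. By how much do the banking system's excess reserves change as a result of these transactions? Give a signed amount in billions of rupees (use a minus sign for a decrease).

-44.86 billion

Currency withdrawal 7 billion rupees: reserves −7B, deposits −7B.
FX purchase 26 billion rupees: reserves +26B, deposits 0.
OMO sale (to banks) 64 billion rupees: reserves −64B, deposits 0.
Totals: Δreserves = −45B, Δdeposits = −7B.
Δrequired reserves = 2% × −7B = −0.14B.
Δexcess reserves = Δreserves − Δrequired = −45B − (−0.14B) = -44.86 billion.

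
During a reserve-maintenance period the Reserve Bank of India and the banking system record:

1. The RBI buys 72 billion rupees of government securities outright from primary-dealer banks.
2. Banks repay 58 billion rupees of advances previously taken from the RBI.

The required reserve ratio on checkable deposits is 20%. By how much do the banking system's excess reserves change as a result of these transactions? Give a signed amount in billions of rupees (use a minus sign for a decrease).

+14 billion

OMO purchase (from banks) 72 billion rupees: reserves +72B, deposits 0.
Discount-window repayment 58 billion rupees: reserves −58B, deposits 0.
Totals: Δreserves = +14B, Δdeposits = 0.
Δrequired reserves = 20% × 0 = 0.
Δexcess reserves = Δreserves − Δrequired = +14B − (0) = +14 billion.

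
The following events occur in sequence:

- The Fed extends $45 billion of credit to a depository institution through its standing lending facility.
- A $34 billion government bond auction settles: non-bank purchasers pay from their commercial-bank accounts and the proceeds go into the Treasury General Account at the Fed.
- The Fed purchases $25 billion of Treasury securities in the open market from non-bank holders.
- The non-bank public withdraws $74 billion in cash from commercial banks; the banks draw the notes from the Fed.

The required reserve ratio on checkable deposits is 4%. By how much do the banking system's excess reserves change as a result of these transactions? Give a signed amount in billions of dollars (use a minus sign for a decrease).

-$34.68 billion

Discount-window loan $45 billion: reserves +$45B, deposits 0.
Government account inflow $34 billion: reserves −$34B, deposits −$34B.
Asset purchase (from non-banks) $25 billion: reserves +$25B, deposits +$25B.
Currency withdrawal $74 billion: reserves −$74B, deposits −$74B.
Totals: Δreserves = −$38B, Δdeposits = −$83B.
Δrequired reserves = 4% × −$83B = −$3.32B.
Δexcess reserves = Δreserves − Δrequired = −$38B − (−$3.32B) = -$34.68 billion.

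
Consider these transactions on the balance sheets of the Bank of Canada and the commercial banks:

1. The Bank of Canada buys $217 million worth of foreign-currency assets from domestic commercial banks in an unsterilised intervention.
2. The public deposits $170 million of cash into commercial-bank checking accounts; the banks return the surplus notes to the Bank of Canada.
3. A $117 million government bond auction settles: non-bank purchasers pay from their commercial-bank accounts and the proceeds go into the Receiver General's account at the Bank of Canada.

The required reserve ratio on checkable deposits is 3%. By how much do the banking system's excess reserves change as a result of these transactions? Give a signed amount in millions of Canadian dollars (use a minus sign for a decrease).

FX purchase $217 million: reserves +$217M, deposits 0.
Currency deposit $170 million: reserves +$170M, deposits +$170M.
Government account inflow $117 million: reserves −$117M, deposits −$117M.
Totals: Δreserves = +$270M, Δdeposits = +$53M.
Δrequired reserves = 3% × +$53M = +$1.59M.
Δexcess reserves = Δreserves − Δrequired = +$270M − (+$1.59M) = +$268.41 million.

+$268.41 million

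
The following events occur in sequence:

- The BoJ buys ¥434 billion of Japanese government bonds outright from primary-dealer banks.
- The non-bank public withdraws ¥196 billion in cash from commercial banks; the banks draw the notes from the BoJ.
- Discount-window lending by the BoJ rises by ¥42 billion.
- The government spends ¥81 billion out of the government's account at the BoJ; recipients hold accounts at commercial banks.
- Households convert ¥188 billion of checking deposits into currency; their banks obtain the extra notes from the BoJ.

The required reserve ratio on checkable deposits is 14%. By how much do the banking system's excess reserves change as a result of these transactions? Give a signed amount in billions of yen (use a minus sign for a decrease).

OMO purchase (from banks) ¥434 billion: reserves +¥434B, deposits 0.
Currency withdrawal ¥196 billion: reserves −¥196B, deposits −¥196B.
Discount-window loan ¥42 billion: reserves +¥42B, deposits 0.
Government spending ¥81 billion: reserves +¥81B, deposits +¥81B.
Currency withdrawal ¥188 billion: reserves −¥188B, deposits −¥188B.
Totals: Δreserves = +¥173B, Δdeposits = −¥303B.
Δrequired reserves = 14% × −¥303B = −¥42.42B.
Δexcess reserves = Δreserves − Δrequired = +¥173B − (−¥42.42B) = +¥215.42 billion.

+¥215.42 billion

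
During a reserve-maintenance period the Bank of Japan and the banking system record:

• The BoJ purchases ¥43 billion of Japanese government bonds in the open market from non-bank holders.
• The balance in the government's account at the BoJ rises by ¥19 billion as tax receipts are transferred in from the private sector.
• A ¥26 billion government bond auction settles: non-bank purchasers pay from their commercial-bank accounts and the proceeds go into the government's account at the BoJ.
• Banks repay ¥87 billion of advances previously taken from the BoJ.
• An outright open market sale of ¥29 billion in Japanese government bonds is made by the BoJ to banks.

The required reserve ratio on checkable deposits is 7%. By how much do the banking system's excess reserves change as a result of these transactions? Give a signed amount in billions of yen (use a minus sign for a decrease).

-¥117.86 billion

Asset purchase (from non-banks) ¥43 billion: reserves +¥43B, deposits +¥43B.
Government account inflow ¥19 billion: reserves −¥19B, deposits −¥19B.
Government account inflow ¥26 billion: reserves −¥26B, deposits −¥26B.
Discount-window repayment ¥87 billion: reserves −¥87B, deposits 0.
OMO sale (to banks) ¥29 billion: reserves −¥29B, deposits 0.
Totals: Δreserves = −¥118B, Δdeposits = −¥2B.
Δrequired reserves = 7% × −¥2B = −¥0.14B.
Δexcess reserves = Δreserves − Δrequired = −¥118B − (−¥0.14B) = -¥117.86 billion.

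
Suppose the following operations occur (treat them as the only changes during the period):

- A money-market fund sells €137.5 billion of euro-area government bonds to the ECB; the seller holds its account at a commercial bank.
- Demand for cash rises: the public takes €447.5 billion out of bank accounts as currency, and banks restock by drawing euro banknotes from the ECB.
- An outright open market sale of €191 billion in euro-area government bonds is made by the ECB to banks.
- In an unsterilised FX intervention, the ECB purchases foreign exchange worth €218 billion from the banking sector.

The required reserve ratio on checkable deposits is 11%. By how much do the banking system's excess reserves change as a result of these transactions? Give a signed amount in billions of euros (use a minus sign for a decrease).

Asset purchase (from non-banks) €137.5 billion: reserves +€137.5B, deposits +€137.5B.
Currency withdrawal €447.5 billion: reserves −€447.5B, deposits −€447.5B.
OMO sale (to banks) €191 billion: reserves −€191B, deposits 0.
FX purchase €218 billion: reserves +€218B, deposits 0.
Totals: Δreserves = −€283B, Δdeposits = −€310B.
Δrequired reserves = 11% × −€310B = −€34.1B.
Δexcess reserves = Δreserves − Δrequired = −€283B − (−€34.1B) = -€248.9 billion.

-€248.9 billion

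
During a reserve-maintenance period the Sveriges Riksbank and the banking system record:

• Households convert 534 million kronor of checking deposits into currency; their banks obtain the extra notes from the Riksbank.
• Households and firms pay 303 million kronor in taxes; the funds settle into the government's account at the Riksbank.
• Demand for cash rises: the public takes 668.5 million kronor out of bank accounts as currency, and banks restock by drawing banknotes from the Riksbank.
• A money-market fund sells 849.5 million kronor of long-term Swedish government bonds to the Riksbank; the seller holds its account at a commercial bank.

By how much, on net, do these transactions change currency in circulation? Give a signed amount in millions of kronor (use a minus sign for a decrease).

Currency withdrawal 534 million kronor: notes leave the central bank → +534M.
Government account inflow 303 million kronor: no currency enters or leaves circulation → 0.
Currency withdrawal 668.5 million kronor: notes leave the central bank → +668.5M.
Asset purchase (from non-banks) 849.5 million kronor: no currency enters or leaves circulation → 0.
Net: 534 + 0 + 668.5 + 0 = +1202.5 million.

+1202.5 million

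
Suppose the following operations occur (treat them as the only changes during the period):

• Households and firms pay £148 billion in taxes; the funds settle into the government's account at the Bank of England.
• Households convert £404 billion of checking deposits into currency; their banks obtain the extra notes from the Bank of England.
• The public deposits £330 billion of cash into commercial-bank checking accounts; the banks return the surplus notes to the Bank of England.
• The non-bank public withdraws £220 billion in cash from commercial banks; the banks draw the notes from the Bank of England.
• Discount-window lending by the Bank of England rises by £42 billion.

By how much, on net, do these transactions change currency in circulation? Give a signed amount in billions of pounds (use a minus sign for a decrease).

+£294 billion

Government account inflow £148 billion: no currency enters or leaves circulation → 0.
Currency withdrawal £404 billion: notes leave the central bank → +£404B.
Currency deposit £330 billion: notes return to the central bank → −£330B.
Currency withdrawal £220 billion: notes leave the central bank → +£220B.
Discount-window loan £42 billion: no currency enters or leaves circulation → 0.
Net: 0 + 404 − 330 + 220 + 0 = +£294 billion.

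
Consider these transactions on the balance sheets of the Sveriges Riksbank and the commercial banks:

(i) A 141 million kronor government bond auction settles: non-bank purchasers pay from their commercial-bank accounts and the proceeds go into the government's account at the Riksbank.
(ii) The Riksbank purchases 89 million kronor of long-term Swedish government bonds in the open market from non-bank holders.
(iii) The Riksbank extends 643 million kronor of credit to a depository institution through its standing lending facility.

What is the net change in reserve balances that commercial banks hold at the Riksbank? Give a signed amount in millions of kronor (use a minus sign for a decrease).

Riksbank balance sheet:
  Assets:      Securities +89M, Loans to banks +643M
  Liabilities: Bank reserves +591M, Government deposits +141M
Commercial banking system:
  Assets:      Reserves at CB +591M
  Liabilities: Checkable deposits −52M, Borrowings from CB +643M
So the change in reserve balances that commercial banks hold at the Riksbank is +591 million.

+591 million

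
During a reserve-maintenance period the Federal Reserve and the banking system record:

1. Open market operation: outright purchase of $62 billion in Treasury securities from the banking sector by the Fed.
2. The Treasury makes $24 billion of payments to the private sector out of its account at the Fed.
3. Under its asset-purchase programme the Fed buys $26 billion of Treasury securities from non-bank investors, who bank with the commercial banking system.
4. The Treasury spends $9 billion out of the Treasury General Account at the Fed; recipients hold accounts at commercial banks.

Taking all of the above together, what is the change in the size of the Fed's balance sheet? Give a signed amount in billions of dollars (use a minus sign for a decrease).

+$88 billion

Fed balance sheet:
  Assets:      Securities +$88B
  Liabilities: Bank reserves +$121B, Government deposits −$33B
Change in total Fed assets = +$88 billion.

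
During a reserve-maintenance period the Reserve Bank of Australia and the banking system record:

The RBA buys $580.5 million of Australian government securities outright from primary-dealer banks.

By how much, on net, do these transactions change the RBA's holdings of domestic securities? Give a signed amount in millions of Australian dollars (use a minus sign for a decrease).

+$580.5 million

OMO purchase (from banks) $580.5 million: securities added to the RBA's portfolio → +$580.5M.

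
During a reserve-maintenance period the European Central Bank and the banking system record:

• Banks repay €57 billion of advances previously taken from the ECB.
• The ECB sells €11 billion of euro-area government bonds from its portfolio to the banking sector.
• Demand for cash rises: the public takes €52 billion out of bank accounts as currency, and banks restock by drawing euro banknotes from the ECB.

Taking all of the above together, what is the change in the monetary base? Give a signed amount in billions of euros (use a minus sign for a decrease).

Discount-window repayment €57 billion: ECB balance sheet contracts → −€57B.
OMO sale (to banks) €11 billion: ECB balance sheet contracts → −€11B.
Currency withdrawal €52 billion: just a shift between currency and reserves — both are base money → 0.
Net: −57 − 11 + 0 = -€68 billion.

-€68 billion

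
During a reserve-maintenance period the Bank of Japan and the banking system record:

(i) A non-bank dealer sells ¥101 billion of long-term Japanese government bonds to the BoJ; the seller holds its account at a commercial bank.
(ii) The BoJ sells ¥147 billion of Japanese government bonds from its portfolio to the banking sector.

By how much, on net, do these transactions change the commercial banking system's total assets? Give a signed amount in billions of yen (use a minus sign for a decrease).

BoJ balance sheet:
  Assets:      Securities −¥46B
  Liabilities: Bank reserves −¥46B
Commercial banking system:
  Assets:      Reserves at CB −¥46B, Securities +¥147B
  Liabilities: Checkable deposits +¥101B
Change in total bank assets = +¥101 billion.

+¥101 billion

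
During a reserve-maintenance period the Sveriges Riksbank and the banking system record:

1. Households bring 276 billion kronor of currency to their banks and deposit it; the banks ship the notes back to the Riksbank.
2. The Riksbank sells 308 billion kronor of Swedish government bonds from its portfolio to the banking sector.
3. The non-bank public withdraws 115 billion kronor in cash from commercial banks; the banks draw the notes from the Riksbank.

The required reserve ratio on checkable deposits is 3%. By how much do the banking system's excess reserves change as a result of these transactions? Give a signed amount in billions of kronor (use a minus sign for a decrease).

Currency deposit 276 billion kronor: reserves +276B, deposits +276B.
OMO sale (to banks) 308 billion kronor: reserves −308B, deposits 0.
Currency withdrawal 115 billion kronor: reserves −115B, deposits −115B.
Totals: Δreserves = −147B, Δdeposits = +161B.
Δrequired reserves = 3% × +161B = +4.83B.
Δexcess reserves = Δreserves − Δrequired = −147B − (+4.83B) = -151.83 billion.

-151.83 billion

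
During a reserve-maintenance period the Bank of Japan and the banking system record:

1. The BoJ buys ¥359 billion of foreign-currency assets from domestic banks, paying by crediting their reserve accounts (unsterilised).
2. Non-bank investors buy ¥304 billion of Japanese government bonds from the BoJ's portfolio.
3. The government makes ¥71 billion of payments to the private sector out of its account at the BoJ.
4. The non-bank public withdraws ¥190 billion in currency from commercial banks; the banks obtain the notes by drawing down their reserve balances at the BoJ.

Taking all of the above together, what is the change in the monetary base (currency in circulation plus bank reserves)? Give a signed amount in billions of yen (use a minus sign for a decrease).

+¥126 billion

FX purchase ¥359 billion: BoJ balance sheet expands → +¥359B.
Asset sale (to non-banks) ¥304 billion: BoJ balance sheet contracts → −¥304B.
Government spending ¥71 billion: a non-base liability converts back to reserves → +¥71B.
Currency withdrawal ¥190 billion: just a shift between currency and reserves — both are base money → 0.
Net: 359 − 304 + 71 + 0 = +¥126 billion.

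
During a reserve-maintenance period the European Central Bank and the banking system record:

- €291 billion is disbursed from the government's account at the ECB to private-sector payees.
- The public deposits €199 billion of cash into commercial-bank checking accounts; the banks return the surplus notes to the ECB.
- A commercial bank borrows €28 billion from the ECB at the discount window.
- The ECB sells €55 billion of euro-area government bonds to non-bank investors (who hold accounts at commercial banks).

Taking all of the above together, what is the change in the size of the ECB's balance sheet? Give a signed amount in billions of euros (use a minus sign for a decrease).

-€27 billion

ECB balance sheet:
  Assets:      Securities −€55B, Loans to banks +€28B
  Liabilities: Bank reserves +€463B, Currency in circulation −€199B, Government deposits −€291B
Commercial banking system:
  Assets:      Reserves at CB +€463B
  Liabilities: Checkable deposits +€435B, Borrowings from CB +€28B
Change in total ECB assets = -€27 billion.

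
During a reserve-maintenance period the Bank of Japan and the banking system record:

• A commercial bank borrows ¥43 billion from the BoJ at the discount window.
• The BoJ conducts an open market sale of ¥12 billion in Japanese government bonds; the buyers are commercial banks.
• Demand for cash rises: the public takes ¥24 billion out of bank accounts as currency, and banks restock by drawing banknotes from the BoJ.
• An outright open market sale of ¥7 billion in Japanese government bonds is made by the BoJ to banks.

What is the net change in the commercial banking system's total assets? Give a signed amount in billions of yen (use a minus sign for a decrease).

Discount-window loan ¥43 billion: bank balance sheets expand → +¥43B.
OMO sale (to banks) ¥12 billion: just an asset swap on bank balance sheets → 0.
Currency withdrawal ¥24 billion: bank balance sheets shrink → −¥24B.
OMO sale (to banks) ¥7 billion: just an asset swap on bank balance sheets → 0.
Net: 43 + 0 − 24 + 0 = +¥19 billion.

+¥19 billion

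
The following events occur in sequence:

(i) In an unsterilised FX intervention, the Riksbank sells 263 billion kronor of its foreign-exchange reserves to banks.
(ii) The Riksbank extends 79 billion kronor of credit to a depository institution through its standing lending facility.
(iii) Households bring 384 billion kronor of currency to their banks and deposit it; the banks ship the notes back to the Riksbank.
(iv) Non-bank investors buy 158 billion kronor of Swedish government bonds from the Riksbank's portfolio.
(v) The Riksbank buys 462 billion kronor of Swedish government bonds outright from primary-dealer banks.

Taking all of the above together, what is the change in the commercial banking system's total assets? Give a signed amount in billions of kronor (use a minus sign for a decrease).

Riksbank balance sheet:
  Assets:      Securities +304B, Loans to banks +79B, Foreign assets −263B
  Liabilities: Bank reserves +504B, Currency in circulation −384B
Commercial banking system:
  Assets:      Reserves at CB +504B, Securities −462B, Foreign assets +263B
  Liabilities: Checkable deposits +226B, Borrowings from CB +79B
Change in total bank assets = +305 billion.

+305 billion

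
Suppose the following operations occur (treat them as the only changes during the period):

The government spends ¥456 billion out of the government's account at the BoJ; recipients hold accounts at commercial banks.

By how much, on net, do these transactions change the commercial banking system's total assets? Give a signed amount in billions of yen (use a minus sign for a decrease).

BoJ balance sheet:
  Assets:      no change
  Liabilities: Bank reserves +¥456B, Government deposits −¥456B
Commercial banking system:
  Assets:      Reserves at CB +¥456B
  Liabilities: Checkable deposits +¥456B
Change in total bank assets = +¥456 billion.

+¥456 billion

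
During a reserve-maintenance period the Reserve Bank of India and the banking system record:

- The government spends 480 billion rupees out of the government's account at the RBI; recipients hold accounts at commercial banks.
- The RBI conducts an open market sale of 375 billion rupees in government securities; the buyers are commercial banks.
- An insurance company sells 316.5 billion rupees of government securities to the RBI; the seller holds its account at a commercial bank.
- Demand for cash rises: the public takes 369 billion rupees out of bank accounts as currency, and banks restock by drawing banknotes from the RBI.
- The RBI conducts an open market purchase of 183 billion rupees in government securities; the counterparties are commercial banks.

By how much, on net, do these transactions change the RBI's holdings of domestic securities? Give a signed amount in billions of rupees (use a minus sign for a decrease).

+124.5 billion

Government spending 480 billion rupees: the RBI's securities portfolio is untouched → 0.
OMO sale (to banks) 375 billion rupees: securities removed from the RBI's portfolio → −375B.
Asset purchase (from non-banks) 316.5 billion rupees: securities added to the RBI's portfolio → +316.5B.
Currency withdrawal 369 billion rupees: the RBI's securities portfolio is untouched → 0.
OMO purchase (from banks) 183 billion rupees: securities added to the RBI's portfolio → +183B.
Net: 0 − 375 + 316.5 + 0 + 183 = +124.5 billion.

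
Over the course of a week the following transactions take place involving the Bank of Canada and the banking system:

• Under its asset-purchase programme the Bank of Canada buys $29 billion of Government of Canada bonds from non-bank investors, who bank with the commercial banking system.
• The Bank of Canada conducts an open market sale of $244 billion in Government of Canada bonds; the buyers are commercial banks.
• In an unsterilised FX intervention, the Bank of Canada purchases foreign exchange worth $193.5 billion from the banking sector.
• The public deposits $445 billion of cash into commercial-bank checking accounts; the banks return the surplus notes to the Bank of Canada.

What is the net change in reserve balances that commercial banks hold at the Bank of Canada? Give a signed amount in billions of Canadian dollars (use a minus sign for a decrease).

Asset purchase (from non-banks) $29 billion: the Bank of Canada pays by crediting reserve accounts → +$29B.
OMO sale (to banks) $244 billion: the buying banks pay out of their reserve balances → −$244B.
FX purchase $193.5 billion: the Bank of Canada pays by crediting reserve accounts → +$193.5B.
Currency deposit $445 billion: returned notes are swapped for reserve credit → +$445B.
Net: 29 − 244 + 193.5 + 445 = +$423.5 billion.

+$423.5 billion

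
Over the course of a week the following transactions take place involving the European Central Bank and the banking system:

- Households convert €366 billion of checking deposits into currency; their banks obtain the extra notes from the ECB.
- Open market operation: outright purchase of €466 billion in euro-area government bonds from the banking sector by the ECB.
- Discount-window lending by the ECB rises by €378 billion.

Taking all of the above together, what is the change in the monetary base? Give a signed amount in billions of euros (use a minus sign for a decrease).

+€844 billion

ECB balance sheet:
  Assets:      Securities +€466B, Loans to banks +€378B
  Liabilities: Bank reserves +€478B, Currency in circulation +€366B
Commercial banking system:
  Assets:      Reserves at CB +€478B, Securities −€466B
  Liabilities: Checkable deposits −€366B, Borrowings from CB +€378B
Monetary base = currency + reserves: +€366B + (+€478B) = +€844 billion.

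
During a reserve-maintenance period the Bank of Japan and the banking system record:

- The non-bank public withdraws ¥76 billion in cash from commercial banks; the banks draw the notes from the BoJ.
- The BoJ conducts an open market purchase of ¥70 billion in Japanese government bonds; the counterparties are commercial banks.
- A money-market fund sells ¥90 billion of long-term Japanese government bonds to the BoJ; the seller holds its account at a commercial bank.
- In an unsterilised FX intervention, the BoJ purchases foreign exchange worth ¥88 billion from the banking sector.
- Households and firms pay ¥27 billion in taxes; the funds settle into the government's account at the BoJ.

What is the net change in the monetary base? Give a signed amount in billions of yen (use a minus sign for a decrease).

BoJ balance sheet:
  Assets:      Securities +¥160B, Foreign assets +¥88B
  Liabilities: Bank reserves +¥145B, Currency in circulation +¥76B, Government deposits +¥27B
Commercial banking system:
  Assets:      Reserves at CB +¥145B, Securities −¥70B, Foreign assets −¥88B
  Liabilities: Checkable deposits −¥13B
Monetary base = currency + reserves: +¥76B + (+¥145B) = +¥221 billion.

+¥221 billion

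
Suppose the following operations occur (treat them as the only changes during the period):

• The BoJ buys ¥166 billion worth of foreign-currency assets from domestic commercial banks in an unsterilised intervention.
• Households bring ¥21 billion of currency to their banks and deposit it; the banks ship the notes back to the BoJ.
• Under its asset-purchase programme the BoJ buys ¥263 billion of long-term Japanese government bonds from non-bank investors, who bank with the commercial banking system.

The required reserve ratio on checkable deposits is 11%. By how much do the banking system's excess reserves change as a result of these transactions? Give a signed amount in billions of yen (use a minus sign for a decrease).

FX purchase ¥166 billion: reserves +¥166B, deposits 0.
Currency deposit ¥21 billion: reserves +¥21B, deposits +¥21B.
Asset purchase (from non-banks) ¥263 billion: reserves +¥263B, deposits +¥263B.
Totals: Δreserves = +¥450B, Δdeposits = +¥284B.
Δrequired reserves = 11% × +¥284B = +¥31.24B.
Δexcess reserves = Δreserves − Δrequired = +¥450B − (+¥31.24B) = +¥418.76 billion.

+¥418.76 billion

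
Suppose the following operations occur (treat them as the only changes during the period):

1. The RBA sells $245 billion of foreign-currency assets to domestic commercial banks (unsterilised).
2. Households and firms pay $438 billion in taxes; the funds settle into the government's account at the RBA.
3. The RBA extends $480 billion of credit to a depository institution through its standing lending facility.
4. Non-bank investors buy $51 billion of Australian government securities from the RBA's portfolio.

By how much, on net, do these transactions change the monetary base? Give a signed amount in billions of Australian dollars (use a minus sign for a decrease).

FX sale $245 billion: RBA balance sheet contracts → −$245B.
Government account inflow $438 billion: reserves shift to a non-base liability → −$438B.
Discount-window loan $480 billion: RBA balance sheet expands → +$480B.
Asset sale (to non-banks) $51 billion: RBA balance sheet contracts → −$51B.
Net: −245 − 438 + 480 − 51 = -$254 billion.

-$254 billion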